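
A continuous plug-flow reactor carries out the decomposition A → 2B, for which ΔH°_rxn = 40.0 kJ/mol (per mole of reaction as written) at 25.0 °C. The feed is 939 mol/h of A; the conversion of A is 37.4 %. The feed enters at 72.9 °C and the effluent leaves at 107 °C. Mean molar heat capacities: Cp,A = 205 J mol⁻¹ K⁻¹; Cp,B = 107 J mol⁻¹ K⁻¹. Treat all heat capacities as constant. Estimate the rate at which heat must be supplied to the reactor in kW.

Extent of reaction ξ = 0.374 × 939 = 351.19 mol/h
Reaction term: ξ·ΔH°_rxn = 351.19 × 40.0 = 14047 kJ/h
Sensible, feed 72.9→25 °C: -9220.5 kJ/h
Outlet flows (mol/h): A 587.81, B 702.37
Sensible, products 25→107 °C: 16044 kJ/h
Q = ΔH = 20871 kJ/h = 5.7974 kW
Heat supplied = 5.7974 kW

Q_in = 5.80 kW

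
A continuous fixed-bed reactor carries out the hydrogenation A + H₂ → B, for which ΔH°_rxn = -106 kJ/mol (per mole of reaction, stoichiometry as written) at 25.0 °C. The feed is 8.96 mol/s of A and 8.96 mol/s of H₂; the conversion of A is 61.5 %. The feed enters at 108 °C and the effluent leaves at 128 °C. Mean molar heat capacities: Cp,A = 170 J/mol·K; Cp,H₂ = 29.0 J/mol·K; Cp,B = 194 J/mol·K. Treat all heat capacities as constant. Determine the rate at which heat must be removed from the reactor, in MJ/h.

Q_out = 1980 MJ/h

Extent of reaction ξ = 0.615 × 8.96 = 5.5104 mol/s
Reaction term: ξ·ΔH°_rxn = 5.5104 × -106 = -584.1 kJ/s
Sensible, feed 108→25 °C: -147.99 kJ/s
Outlet flows (mol/s): A 3.4496, H₂ 3.4496, B 5.5104
Sensible, products 25→128 °C: 180.82 kJ/s
Q = ΔH = -551.28 kJ/s = -551.28 kW
Heat removed = 1984.6 MJ/h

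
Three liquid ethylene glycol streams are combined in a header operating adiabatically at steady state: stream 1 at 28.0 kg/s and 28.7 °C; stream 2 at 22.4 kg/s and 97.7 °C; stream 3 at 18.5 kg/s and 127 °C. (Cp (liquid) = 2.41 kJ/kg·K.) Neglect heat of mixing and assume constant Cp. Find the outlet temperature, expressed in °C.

Adiabatic, steady state ⇒ Σ ṁᵢCp,ᵢ(T_out − Tᵢ) = 0
T_out = Σ ṁᵢCp,ᵢTᵢ / Σ ṁᵢCp,ᵢ
      = 12873 / 166.05 = 77.527 °C

T_out = 77.5 °C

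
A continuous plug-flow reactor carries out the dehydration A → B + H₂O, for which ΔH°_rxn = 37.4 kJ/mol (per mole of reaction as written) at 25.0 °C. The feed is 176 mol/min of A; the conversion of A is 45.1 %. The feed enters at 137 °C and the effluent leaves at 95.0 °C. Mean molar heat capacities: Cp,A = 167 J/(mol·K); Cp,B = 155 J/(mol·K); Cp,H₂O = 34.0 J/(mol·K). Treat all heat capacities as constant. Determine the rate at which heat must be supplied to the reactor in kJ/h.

Q_in = 111000 kJ/h

Extent of reaction ξ = 0.451 × 176 = 79.376 mol/min
Reaction term: ξ·ΔH°_rxn = 79.376 × 37.4 = 2968.7 kJ/min
Sensible, feed 137→25 °C: -3291.9 kJ/min
Outlet flows (mol/min): A 96.624, B 79.376, H₂O 79.376
Sensible, products 25→95.0 °C: 2179.7 kJ/min
Q = ΔH = 1856.4 kJ/min = 30.941 kW
Heat supplied = 111390 kJ/h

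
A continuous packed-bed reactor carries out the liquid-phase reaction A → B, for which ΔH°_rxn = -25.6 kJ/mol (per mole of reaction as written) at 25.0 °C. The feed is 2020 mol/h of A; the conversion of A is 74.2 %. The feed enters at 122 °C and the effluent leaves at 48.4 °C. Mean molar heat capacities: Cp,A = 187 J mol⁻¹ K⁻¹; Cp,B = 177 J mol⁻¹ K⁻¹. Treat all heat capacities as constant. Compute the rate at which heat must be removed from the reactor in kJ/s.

Q_out = 18.5 kJ/s

Extent of reaction ξ = 0.742 × 2020 = 1498.8 mol/h
Reaction term: ξ·ΔH°_rxn = 1498.8 × -25.6 = -38370 kJ/h
Sensible, feed 122→25 °C: -36641 kJ/h
Outlet flows (mol/h): A 521.16, B 1498.8
Sensible, products 25→48.4 °C: 8488.4 kJ/h
Q = ΔH = -66523 kJ/h = -18.479 kW
Heat removed = 18.479 kJ/s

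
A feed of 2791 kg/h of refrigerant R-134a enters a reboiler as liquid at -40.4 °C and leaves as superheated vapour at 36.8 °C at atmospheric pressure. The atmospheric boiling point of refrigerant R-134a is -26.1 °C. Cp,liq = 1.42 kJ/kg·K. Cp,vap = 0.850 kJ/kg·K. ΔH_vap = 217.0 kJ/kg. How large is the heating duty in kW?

Q = 225 kW

liquid -40.4→-26.1 °C: 20.306 kJ/kg
vaporisation at -26.1 °C: 217 kJ/kg
vapour -26.1→36.8 °C: 53.465 kJ/kg
Δh = 20.306 + 217 + 53.465 = 290.77 kJ/kg
Q = ṁ·Δh = 2791 kg/h × 290.77 kJ/kg = 811540 kJ/h
|Q| = 225.43 kW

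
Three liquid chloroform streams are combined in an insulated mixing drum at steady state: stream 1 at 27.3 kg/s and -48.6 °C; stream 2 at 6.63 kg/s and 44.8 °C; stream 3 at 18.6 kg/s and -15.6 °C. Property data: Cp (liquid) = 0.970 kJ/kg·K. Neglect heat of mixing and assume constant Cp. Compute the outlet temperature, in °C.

T_out = -25.1 °C

Adiabatic, steady state ⇒ Σ ṁᵢCp,ᵢ(T_out − Tᵢ) = 0
Σ ṁᵢCp,ᵢTᵢ = 27.3×0.970×-48.6 + 6.63×0.970×44.8 + 18.6×0.970×-15.6 = -1280.3
Σ ṁᵢCp,ᵢ = 27.3×0.970 + 6.63×0.970 + 18.6×0.970 = 50.954
T_out = -1280.3 / 50.954 = -25.127 °C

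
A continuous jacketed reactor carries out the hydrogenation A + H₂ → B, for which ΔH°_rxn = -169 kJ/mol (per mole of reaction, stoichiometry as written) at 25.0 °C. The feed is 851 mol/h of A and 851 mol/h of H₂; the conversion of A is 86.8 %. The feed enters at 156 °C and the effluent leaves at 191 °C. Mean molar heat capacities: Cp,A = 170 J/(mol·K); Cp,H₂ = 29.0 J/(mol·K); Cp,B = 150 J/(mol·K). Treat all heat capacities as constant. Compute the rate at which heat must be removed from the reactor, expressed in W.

Q_out = 34700 W

Extent of reaction ξ = 0.868 × 851 = 738.67 mol/h
Reaction term: ξ·ΔH°_rxn = 738.67 × -169 = -124830 kJ/h
Sensible, feed 156→25 °C: -22185 kJ/h
Outlet flows (mol/h): A 112.33, H₂ 112.33, B 738.67
Sensible, products 25→191 °C: 22104 kJ/h
Q = ΔH = -124920 kJ/h = -34.699 kW
Heat removed = 34699 W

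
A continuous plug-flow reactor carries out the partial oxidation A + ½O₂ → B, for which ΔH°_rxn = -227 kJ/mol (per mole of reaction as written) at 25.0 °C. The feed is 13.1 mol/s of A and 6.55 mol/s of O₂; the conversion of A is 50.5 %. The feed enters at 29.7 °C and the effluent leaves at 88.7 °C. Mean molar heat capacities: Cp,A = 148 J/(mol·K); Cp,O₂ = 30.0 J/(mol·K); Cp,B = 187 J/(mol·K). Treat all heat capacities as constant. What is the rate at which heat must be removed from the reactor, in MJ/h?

Q_out = 4920 MJ/h

Extent of reaction ξ = 0.505 × 13.1 = 6.6155 mol/s
Reaction term: ξ·ΔH°_rxn = 6.6155 × -227 = -1501.7 kJ/s
Sensible, feed 29.7→25 °C: -10.036 kJ/s
Outlet flows (mol/s): A 6.4845, O₂ 3.2422, B 6.6155
Sensible, products 25→88.7 °C: 146.13 kJ/s
Q = ΔH = -1365.6 kJ/s = -1365.6 kW
Heat removed = 4916.2 MJ/h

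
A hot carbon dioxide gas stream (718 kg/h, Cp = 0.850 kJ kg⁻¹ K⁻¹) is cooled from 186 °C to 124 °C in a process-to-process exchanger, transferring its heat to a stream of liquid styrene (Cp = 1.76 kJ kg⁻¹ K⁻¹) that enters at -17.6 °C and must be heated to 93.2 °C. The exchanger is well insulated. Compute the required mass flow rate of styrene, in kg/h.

ṁ_c = 194 kg/h

Heat released by hot stream: Q = 718 × 0.850 × (186 − 124) = 37839 kJ/h
Energy balance on cold side (adiabatic exchanger): Q = ṁ_c·Cp_c·(T_c,out − T_c,in)
ṁ_c = 37839 / [1.76 × (93.2 − -17.6)] = 194.04 kg/h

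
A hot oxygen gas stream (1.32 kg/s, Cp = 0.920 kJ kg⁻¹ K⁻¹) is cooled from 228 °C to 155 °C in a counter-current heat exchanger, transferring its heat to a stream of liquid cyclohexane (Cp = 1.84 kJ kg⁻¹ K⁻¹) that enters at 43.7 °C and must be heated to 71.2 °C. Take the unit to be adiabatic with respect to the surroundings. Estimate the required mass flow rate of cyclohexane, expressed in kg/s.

Heat released by hot stream: Q = 1.32 × 0.920 × (228 − 155) = 88.651 kJ/s
Energy balance on cold side (adiabatic exchanger): Q = ṁ_c·Cp_c·(T_c,out − T_c,in)
ṁ_c = 88.651 / [1.84 × (71.2 − 43.7)] = 1.752 kg/s

ṁ_c = 1.75 kg/s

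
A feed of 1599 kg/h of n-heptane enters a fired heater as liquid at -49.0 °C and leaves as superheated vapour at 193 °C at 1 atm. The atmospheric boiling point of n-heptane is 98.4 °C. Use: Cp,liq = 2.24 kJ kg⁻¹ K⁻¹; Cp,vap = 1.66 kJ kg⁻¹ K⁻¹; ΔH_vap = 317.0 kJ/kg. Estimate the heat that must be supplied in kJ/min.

liquid -49.0→98.4 °C: 330.18 kJ/kg
vaporisation at 98.4 °C: 317 kJ/kg
vapour 98.4→193 °C: 157.04 kJ/kg
Δh = 330.18 + 317 + 157.04 = 804.21 kJ/kg
Q = ṁ·Δh = 1599 kg/h × 804.21 kJ/kg = 1.2859e+06 kJ/h
|Q| = 357.2 kW = 21432 kJ/min

Q = 21400 kJ/min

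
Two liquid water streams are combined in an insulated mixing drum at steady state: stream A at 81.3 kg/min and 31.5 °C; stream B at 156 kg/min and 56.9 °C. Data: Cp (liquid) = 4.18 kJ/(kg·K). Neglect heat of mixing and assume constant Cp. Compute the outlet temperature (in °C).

T_out = 48.2 °C

Adiabatic, steady state ⇒ Σ ṁᵢCp,ᵢ(T_out − Tᵢ) = 0
T_out = Σ ṁᵢCp,ᵢTᵢ / Σ ṁᵢCp,ᵢ
      = 47808 / 991.91 = 48.198 °C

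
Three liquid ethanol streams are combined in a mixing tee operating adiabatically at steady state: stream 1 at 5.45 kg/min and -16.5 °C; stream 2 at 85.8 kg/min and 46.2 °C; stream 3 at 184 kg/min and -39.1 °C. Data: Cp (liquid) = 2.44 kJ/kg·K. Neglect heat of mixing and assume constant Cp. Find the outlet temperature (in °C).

T_out = -12.1 °C

Adiabatic, steady state ⇒ Σ ṁᵢCp,ᵢ(T_out − Tᵢ) = 0
Σ ṁᵢCp,ᵢTᵢ = 5.45×2.44×-16.5 + 85.8×2.44×46.2 + 184×2.44×-39.1 = -8101.7
Σ ṁᵢCp,ᵢ = 5.45×2.44 + 85.8×2.44 + 184×2.44 = 671.61
T_out = -8101.7 / 671.61 = -12.063 °C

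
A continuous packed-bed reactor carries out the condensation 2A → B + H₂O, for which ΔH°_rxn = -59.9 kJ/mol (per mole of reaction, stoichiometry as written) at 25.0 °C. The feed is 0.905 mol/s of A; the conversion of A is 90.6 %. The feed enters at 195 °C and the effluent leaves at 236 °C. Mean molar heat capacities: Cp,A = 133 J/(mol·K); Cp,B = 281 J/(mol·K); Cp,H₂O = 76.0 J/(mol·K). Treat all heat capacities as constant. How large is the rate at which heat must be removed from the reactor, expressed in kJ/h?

Extent of reaction ξ = 0.906 × 0.905 / 2 = 0.40997 mol/s
Reaction term: ξ·ΔH°_rxn = 0.40997 × -59.9 = -24.557 kJ/s
Sensible, feed 195→25 °C: -20.462 kJ/s
Outlet flows (mol/s): A 0.08507, B 0.40997, H₂O 0.40997
Sensible, products 25→236 °C: 33.269 kJ/s
Q = ΔH = -11.75 kJ/s = -11.75 kW
Heat removed = 42301 kJ/h

Q_out = 42300 kJ/h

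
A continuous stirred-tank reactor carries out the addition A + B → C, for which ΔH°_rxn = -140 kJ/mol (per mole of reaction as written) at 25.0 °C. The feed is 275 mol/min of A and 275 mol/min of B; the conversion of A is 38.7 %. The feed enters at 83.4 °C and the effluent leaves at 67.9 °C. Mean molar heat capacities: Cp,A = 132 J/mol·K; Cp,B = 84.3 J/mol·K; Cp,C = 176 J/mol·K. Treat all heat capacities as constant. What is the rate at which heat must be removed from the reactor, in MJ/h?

Q_out = 960 MJ/h

Extent of reaction ξ = 0.387 × 275 = 106.42 mol/min
Reaction term: ξ·ΔH°_rxn = 106.42 × -140 = -14900 kJ/min
Sensible, feed 83.4→25 °C: -3473.8 kJ/min
Outlet flows (mol/min): A 168.57, B 168.57, C 106.42
Sensible, products 25→67.9 °C: 2367.8 kJ/min
Q = ΔH = -16005 kJ/min = -266.76 kW
Heat removed = 960.33 MJ/h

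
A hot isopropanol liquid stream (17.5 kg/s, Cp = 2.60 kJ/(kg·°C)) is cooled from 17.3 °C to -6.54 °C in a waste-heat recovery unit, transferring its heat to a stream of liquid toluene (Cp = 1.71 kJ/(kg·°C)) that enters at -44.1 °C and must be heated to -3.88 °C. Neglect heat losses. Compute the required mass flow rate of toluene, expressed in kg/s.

Heat released by hot stream: Q = 17.5 × 2.60 × (17.3 − -6.54) = 1084.7 kJ/s
Energy balance on cold side (adiabatic exchanger): Q = ṁ_c·Cp_c·(T_c,out − T_c,in)
ṁ_c = 1084.7 / [1.71 × (-3.88 − -44.1)] = 15.772 kg/s

ṁ_c = 15.8 kg/s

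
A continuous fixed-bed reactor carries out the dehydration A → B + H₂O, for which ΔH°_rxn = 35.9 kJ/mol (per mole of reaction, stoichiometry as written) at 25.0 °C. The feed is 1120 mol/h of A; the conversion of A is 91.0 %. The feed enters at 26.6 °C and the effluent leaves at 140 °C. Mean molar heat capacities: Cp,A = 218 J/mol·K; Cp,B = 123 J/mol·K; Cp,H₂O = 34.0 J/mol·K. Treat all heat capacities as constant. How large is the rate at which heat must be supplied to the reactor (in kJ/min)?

Extent of reaction ξ = 0.910 × 1120 = 1019.2 mol/h
Reaction term: ξ·ΔH°_rxn = 1019.2 × 35.9 = 36589 kJ/h
Sensible, feed 26.6→25 °C: -390.66 kJ/h
Outlet flows (mol/h): A 100.8, B 1019.2, H₂O 1019.2
Sensible, products 25→140 °C: 20929 kJ/h
Q = ΔH = 57127 kJ/h = 15.869 kW
Heat supplied = 952.12 kJ/min

Q_in = 952 kJ/min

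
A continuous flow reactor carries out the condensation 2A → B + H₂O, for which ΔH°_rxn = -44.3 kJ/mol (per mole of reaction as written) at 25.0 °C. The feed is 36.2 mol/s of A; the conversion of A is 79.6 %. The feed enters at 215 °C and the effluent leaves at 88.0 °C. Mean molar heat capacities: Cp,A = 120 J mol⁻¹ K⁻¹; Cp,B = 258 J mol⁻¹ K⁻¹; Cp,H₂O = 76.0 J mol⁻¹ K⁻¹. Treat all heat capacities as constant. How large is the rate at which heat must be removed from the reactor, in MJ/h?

Q_out = 3980 MJ/h

Extent of reaction ξ = 0.796 × 36.2 / 2 = 14.408 mol/s
Reaction term: ξ·ΔH°_rxn = 14.408 × -44.3 = -638.26 kJ/s
Sensible, feed 215→25 °C: -825.36 kJ/s
Outlet flows (mol/s): A 7.3848, B 14.408, H₂O 14.408
Sensible, products 25→88.0 °C: 358.99 kJ/s
Q = ΔH = -1104.6 kJ/s = -1104.6 kW
Heat removed = 3976.6 MJ/h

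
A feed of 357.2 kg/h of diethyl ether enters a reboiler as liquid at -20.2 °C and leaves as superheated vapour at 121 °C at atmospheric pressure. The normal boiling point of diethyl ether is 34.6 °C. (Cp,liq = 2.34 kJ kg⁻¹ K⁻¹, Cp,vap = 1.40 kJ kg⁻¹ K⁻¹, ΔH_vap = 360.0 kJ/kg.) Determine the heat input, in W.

liquid -20.2→34.6 °C: 128.23 kJ/kg
vaporisation at 34.6 °C: 360 kJ/kg
vapour 34.6→121 °C: 120.96 kJ/kg
Δh = 128.23 + 360 + 120.96 = 609.19 kJ/kg
Q = ṁ·Δh = 357.2 kg/h × 609.19 kJ/kg = 217600 kJ/h
|Q| = 60.445 kW = 60445 W

Q = 60400 W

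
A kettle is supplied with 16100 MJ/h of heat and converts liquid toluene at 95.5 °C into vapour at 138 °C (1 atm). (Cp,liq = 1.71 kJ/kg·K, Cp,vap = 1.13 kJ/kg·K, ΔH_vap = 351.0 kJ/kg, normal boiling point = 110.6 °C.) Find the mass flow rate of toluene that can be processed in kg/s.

ṁ = 11.0 kg/s

Δh = 1.71×(110.6−95.5) + 351.0 + 1.13×(138−110.6) = 407.78 kJ/kg
Q = 16100 MJ/h = 4472.2 kJ/s = 4472.2 kJ/s
ṁ = Q/Δh = 4472.2 / 407.78 = 10.967 kg/s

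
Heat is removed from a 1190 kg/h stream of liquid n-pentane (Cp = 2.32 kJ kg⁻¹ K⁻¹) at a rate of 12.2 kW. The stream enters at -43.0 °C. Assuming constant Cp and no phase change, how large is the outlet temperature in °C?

T_out = -58.9 °C

Q = 12.2 kW = 43920 kJ/h
ΔT = Q/(ṁ·Cp) = 43920/(1190×2.32) = 15.908 K
T_out = -43.0 − 15.908 = -58.908 °C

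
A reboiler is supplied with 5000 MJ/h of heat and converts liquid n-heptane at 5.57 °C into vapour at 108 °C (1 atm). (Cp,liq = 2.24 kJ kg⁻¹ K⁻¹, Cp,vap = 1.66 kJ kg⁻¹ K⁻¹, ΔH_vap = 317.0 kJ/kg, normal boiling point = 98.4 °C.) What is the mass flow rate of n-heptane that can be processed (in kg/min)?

Δh = 2.24×(98.4−5.57) + 317.0 + 1.66×(108−98.4) = 540.88 kJ/kg
Q = 5000 MJ/h = 1388.9 kJ/s = 83333 kJ/min
ṁ = Q/Δh = 83333 / 540.88 = 154.07 kg/min

ṁ = 154 kg/min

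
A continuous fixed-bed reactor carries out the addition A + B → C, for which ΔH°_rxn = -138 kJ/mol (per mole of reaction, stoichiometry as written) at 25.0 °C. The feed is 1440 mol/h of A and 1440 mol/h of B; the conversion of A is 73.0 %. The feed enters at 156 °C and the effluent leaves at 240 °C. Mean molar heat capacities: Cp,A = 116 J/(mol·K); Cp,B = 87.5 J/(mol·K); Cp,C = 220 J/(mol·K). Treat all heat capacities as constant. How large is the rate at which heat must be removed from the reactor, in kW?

Extent of reaction ξ = 0.730 × 1440 = 1051.2 mol/h
Reaction term: ξ·ΔH°_rxn = 1051.2 × -138 = -145070 kJ/h
Sensible, feed 156→25 °C: -38388 kJ/h
Outlet flows (mol/h): A 388.8, B 388.8, C 1051.2
Sensible, products 25→240 °C: 66733 kJ/h
Q = ΔH = -116720 kJ/h = -32.423 kW
Heat removed = 32.423 kW

Q_out = 32.4 kW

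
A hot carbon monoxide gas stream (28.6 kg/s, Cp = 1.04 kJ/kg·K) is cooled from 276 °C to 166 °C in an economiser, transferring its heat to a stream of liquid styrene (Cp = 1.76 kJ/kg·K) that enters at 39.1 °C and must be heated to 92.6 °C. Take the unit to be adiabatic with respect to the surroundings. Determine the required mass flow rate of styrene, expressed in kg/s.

ṁ_c = 34.7 kg/s

Heat released by hot stream: Q = 28.6 × 1.04 × (276 − 166) = 3271.8 kJ/s
Energy balance on cold side (adiabatic exchanger): Q = ṁ_c·Cp_c·(T_c,out − T_c,in)
ṁ_c = 3271.8 / [1.76 × (92.6 − 39.1)] = 34.748 kg/s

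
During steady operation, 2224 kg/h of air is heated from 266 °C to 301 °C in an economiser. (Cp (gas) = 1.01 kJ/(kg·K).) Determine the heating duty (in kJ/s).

Q = ṁ·Cp·ΔT = 2224 × 1.01 × (301 − 266) = 78618 kJ/h
Converting: 78618 / 3600 s = 21.838 kW

Q = 21.8 kJ/s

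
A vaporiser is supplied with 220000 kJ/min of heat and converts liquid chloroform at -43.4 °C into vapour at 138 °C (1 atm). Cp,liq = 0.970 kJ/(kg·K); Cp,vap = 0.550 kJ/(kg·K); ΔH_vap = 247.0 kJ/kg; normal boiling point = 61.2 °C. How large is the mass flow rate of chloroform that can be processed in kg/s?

ṁ = 9.38 kg/s

Δh = 0.970×(61.2−-43.4) + 247.0 + 0.550×(138−61.2) = 390.7 kJ/kg
Q = 220000 kJ/min = 3666.7 kJ/s = 3666.7 kJ/s
ṁ = Q/Δh = 3666.7 / 390.7 = 9.3848 kg/s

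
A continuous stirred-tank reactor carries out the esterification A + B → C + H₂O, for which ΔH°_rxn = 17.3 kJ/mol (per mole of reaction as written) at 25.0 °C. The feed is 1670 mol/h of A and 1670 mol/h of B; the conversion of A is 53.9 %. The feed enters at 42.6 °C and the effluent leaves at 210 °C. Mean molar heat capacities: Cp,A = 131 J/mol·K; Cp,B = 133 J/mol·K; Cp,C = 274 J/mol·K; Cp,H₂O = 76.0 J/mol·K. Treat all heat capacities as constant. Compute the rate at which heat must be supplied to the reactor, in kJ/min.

Extent of reaction ξ = 0.539 × 1670 = 900.13 mol/h
Reaction term: ξ·ΔH°_rxn = 900.13 × 17.3 = 15572 kJ/h
Sensible, feed 42.6→25 °C: -7759.5 kJ/h
Outlet flows (mol/h): A 769.87, B 769.87, C 900.13, H₂O 900.13
Sensible, products 25→210 °C: 95884 kJ/h
Q = ΔH = 103700 kJ/h = 28.805 kW
Heat supplied = 1728.3 kJ/min

Q_in = 1730 kJ/min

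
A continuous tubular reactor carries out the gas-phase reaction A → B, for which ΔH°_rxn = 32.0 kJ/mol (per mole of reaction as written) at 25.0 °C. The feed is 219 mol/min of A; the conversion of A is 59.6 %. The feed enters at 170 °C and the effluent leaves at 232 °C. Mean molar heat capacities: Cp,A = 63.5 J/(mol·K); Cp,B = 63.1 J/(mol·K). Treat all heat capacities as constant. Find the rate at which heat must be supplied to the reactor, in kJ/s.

Q_in = 83.8 kJ/s

Extent of reaction ξ = 0.596 × 219 = 130.52 mol/min
Reaction term: ξ·ΔH°_rxn = 130.52 × 32.0 = 4176.8 kJ/min
Sensible, feed 170→25 °C: -2016.4 kJ/min
Outlet flows (mol/min): A 88.476, B 130.52
Sensible, products 25→232 °C: 2867.8 kJ/min
Q = ΔH = 5028.2 kJ/min = 83.803 kW
Heat supplied = 83.803 kJ/s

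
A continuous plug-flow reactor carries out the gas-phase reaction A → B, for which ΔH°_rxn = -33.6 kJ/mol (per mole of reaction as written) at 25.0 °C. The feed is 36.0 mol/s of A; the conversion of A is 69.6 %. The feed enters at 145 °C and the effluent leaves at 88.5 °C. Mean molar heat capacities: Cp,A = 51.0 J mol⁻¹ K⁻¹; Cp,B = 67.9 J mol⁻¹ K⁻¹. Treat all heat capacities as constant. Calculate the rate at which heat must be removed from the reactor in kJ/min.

Extent of reaction ξ = 0.696 × 36.0 = 25.056 mol/s
Reaction term: ξ·ΔH°_rxn = 25.056 × -33.6 = -841.88 kJ/s
Sensible, feed 145→25 °C: -220.32 kJ/s
Outlet flows (mol/s): A 10.944, B 25.056
Sensible, products 25→88.5 °C: 143.47 kJ/s
Q = ΔH = -918.73 kJ/s = -918.73 kW
Heat removed = 55124 kJ/min

Q_out = 55100 kJ/min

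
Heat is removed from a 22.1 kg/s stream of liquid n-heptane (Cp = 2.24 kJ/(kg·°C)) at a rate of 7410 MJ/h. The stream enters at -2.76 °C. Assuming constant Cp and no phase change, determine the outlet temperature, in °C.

Q = 7410 MJ/h = 2058.3 kJ/s
ΔT = Q/(ṁ·Cp) = 2058.3/(22.1×2.24) = 41.579 K
T_out = -2.76 − 41.579 = -44.339 °C

T_out = -44.3 °C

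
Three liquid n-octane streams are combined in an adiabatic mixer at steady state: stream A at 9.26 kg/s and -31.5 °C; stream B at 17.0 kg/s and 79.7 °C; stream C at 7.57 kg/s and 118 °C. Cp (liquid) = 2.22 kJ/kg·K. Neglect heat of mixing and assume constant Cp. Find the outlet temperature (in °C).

T_out = 57.8 °C

No heat crosses the boundary, so H_out = H_in.
Σ ṁᵢCp,ᵢTᵢ = 9.26×2.22×-31.5 + 17.0×2.22×79.7 + 7.57×2.22×118 = 4343.4
Σ ṁᵢCp,ᵢ = 9.26×2.22 + 17.0×2.22 + 7.57×2.22 = 75.103
T_out = 4343.4 / 75.103 = 57.832 °C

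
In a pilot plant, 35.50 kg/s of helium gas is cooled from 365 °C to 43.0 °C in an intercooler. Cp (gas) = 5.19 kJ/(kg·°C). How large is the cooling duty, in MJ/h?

Q = ṁ·Cp·ΔT = 35.50 × 5.19 × (43.0 − 365) = -59327 kJ/s
Cooling duty = 213580 MJ/h

Q_c = 214000 MJ/h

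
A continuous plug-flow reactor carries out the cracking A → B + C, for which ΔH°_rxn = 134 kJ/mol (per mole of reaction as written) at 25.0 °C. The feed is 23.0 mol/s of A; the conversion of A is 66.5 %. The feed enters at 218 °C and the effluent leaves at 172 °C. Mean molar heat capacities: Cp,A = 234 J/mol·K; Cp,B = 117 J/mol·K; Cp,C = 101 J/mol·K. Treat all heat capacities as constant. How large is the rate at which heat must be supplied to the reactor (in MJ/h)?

Extent of reaction ξ = 0.665 × 23.0 = 15.295 mol/s
Reaction term: ξ·ΔH°_rxn = 15.295 × 134 = 2049.5 kJ/s
Sensible, feed 218→25 °C: -1038.7 kJ/s
Outlet flows (mol/s): A 7.705, B 15.295, C 15.295
Sensible, products 25→172 °C: 755.18 kJ/s
Q = ΔH = 1766 kJ/s = 1766 kW
Heat supplied = 6357.5 MJ/h

Q_in = 6360 MJ/h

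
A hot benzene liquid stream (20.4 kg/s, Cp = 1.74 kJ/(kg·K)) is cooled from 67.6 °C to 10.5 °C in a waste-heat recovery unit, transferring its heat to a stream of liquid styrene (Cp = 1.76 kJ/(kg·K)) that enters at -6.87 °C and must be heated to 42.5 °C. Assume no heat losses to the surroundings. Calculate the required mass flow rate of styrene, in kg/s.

Heat released by hot stream: Q = 20.4 × 1.74 × (67.6 − 10.5) = 2026.8 kJ/s
Energy balance on cold side (adiabatic exchanger): Q = ṁ_c·Cp_c·(T_c,out − T_c,in)
ṁ_c = 2026.8 / [1.76 × (42.5 − -6.87)] = 23.326 kg/s

ṁ_c = 23.3 kg/s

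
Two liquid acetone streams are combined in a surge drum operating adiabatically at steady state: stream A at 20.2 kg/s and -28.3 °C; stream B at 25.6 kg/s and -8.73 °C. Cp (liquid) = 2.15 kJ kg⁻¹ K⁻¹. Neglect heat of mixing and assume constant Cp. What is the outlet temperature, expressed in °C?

T_out = -17.4 °C

Adiabatic, steady state ⇒ Σ ṁᵢCp,ᵢ(T_out − Tᵢ) = 0
T_out = Σ ṁᵢCp,ᵢTᵢ / Σ ṁᵢCp,ᵢ
      = -1709.6 / 98.47 = -17.361 °C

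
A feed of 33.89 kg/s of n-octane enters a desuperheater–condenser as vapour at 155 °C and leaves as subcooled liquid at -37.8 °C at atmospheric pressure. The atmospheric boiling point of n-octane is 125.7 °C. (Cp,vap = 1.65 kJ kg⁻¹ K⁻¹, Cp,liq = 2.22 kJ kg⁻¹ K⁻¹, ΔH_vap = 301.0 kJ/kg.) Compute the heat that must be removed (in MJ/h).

vapour 155→125.7 °C: -48.345 kJ/kg
condensation at 125.7 °C: -301 kJ/kg
liquid 125.7→-37.8 °C: -362.97 kJ/kg
Δh = -48.345 + -301 + -362.97 = -712.32 kJ/kg
Q = ṁ·Δh = 33.89 kg/s × -712.32 kJ/kg = -24140 kJ/s
|Q| = 24140 kW = 86905 MJ/h

Q_c = 86900 MJ/h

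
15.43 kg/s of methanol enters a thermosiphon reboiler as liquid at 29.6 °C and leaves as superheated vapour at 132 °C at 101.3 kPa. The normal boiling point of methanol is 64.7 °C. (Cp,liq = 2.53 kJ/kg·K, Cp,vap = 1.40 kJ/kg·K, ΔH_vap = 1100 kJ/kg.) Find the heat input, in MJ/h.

Q = 71300 MJ/h

liquid 29.6→64.7 °C: 88.803 kJ/kg
vaporisation at 64.7 °C: 1100 kJ/kg
vapour 64.7→132 °C: 94.22 kJ/kg
Δh = 88.803 + 1100 + 94.22 = 1283 kJ/kg
Q = ṁ·Δh = 15.43 kg/s × 1283 kJ/kg = 19797 kJ/s
|Q| = 19797 kW = 71269 MJ/h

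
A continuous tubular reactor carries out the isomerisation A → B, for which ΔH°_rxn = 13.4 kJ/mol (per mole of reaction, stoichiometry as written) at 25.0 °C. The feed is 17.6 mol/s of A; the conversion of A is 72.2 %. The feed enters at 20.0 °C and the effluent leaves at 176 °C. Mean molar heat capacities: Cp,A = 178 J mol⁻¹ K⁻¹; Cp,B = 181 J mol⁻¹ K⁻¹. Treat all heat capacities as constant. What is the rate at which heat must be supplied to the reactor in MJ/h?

Q_in = 2390 MJ/h

Extent of reaction ξ = 0.722 × 17.6 = 12.707 mol/s
Reaction term: ξ·ΔH°_rxn = 12.707 × 13.4 = 170.28 kJ/s
Sensible, feed 20.0→25 °C: 15.664 kJ/s
Outlet flows (mol/s): A 4.8928, B 12.707
Sensible, products 25→176 °C: 478.81 kJ/s
Q = ΔH = 664.75 kJ/s = 664.75 kW
Heat supplied = 2393.1 MJ/h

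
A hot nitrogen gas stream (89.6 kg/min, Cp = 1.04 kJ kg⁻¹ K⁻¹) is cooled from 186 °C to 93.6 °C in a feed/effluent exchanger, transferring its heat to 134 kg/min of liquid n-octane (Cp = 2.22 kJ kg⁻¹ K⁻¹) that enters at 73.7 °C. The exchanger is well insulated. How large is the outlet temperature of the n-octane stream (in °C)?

Heat released by hot stream: Q = 89.6 × 1.04 × (186 − 93.6) = 8610.2 kJ/min
Energy balance on cold side (adiabatic exchanger): Q = ṁ_c·Cp_c·(T_c,out − T_c,in)
T_c,out = 73.7 + 8610.2/(134 × 2.22) = 102.64 °C

T_c,out = 103 °C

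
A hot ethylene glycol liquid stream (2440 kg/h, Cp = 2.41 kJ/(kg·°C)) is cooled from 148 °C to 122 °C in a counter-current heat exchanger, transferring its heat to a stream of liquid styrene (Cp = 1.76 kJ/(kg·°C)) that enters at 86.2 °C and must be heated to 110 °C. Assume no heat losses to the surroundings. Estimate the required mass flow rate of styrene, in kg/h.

Heat released by hot stream: Q = 2440 × 2.41 × (148 − 122) = 152890 kJ/h
Energy balance on cold side (adiabatic exchanger): Q = ṁ_c·Cp_c·(T_c,out − T_c,in)
ṁ_c = 152890 / [1.76 × (110 − 86.2)] = 3650 kg/h

ṁ_c = 3650 kg/h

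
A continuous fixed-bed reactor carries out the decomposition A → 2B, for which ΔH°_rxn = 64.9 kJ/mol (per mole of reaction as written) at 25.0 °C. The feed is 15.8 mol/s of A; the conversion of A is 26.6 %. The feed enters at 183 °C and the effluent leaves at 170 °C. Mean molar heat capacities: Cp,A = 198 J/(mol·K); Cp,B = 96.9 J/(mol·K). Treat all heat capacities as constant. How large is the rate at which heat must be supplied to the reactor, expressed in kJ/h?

Q_in = 826000 kJ/h

Extent of reaction ξ = 0.266 × 15.8 = 4.2028 mol/s
Reaction term: ξ·ΔH°_rxn = 4.2028 × 64.9 = 272.76 kJ/s
Sensible, feed 183→25 °C: -494.29 kJ/s
Outlet flows (mol/s): A 11.597, B 8.4056
Sensible, products 25→170 °C: 451.06 kJ/s
Q = ΔH = 229.53 kJ/s = 229.53 kW
Heat supplied = 826320 kJ/h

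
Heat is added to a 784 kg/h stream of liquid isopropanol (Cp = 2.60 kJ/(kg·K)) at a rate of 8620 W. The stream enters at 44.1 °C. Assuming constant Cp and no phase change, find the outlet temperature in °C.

T_out = 59.3 °C

Q = 8620 W = 31032 kJ/h
ΔT = Q/(ṁ·Cp) = 31032/(784×2.60) = 15.224 K
T_out = 44.1 + 15.224 = 59.324 °C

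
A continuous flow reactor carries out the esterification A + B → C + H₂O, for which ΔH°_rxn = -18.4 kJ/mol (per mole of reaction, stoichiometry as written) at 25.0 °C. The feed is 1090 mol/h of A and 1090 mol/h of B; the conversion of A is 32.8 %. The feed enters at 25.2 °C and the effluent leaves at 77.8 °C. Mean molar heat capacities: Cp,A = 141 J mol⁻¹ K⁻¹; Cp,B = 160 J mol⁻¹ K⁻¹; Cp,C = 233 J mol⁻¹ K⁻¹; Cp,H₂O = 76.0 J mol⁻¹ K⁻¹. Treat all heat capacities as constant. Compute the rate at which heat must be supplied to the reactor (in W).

Extent of reaction ξ = 0.328 × 1090 = 357.52 mol/h
Reaction term: ξ·ΔH°_rxn = 357.52 × -18.4 = -6578.4 kJ/h
Sensible, feed 25.2→25 °C: -65.618 kJ/h
Outlet flows (mol/h): A 732.48, B 732.48, C 357.52, H₂O 357.52
Sensible, products 25→77.8 °C: 17474 kJ/h
Q = ΔH = 10830 kJ/h = 3.0084 kW
Heat supplied = 3008.4 W

Q_in = 3010 W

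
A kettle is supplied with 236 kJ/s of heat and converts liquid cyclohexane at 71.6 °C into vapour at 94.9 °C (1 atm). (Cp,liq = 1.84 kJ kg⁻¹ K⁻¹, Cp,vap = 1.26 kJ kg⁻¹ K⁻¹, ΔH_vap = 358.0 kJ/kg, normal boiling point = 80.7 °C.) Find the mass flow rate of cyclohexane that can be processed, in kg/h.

ṁ = 2160 kg/h

Δh = 1.84×(80.7−71.6) + 358.0 + 1.26×(94.9−80.7) = 392.64 kJ/kg
Q = 236 kJ/s = 236 kJ/s = 849600 kJ/h
ṁ = Q/Δh = 849600 / 392.64 = 2163.8 kg/h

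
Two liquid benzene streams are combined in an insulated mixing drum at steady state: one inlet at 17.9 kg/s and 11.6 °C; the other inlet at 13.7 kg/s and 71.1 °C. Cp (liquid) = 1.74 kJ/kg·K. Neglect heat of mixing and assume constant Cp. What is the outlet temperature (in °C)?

No heat crosses the boundary, so H_out = H_in.
T_out = Σ ṁᵢCp,ᵢTᵢ / Σ ṁᵢCp,ᵢ
      = 2056.2 / 54.984 = 37.396 °C

T_out = 37.4 °C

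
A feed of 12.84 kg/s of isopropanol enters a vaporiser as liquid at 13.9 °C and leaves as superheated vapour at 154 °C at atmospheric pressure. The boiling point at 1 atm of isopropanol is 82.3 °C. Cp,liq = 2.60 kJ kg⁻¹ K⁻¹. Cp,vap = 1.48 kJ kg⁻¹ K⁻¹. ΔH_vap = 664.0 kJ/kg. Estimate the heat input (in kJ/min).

Q = 730000 kJ/min

liquid 13.9→82.3 °C: 177.84 kJ/kg
vaporisation at 82.3 °C: 664 kJ/kg
vapour 82.3→154 °C: 106.12 kJ/kg
Δh = 177.84 + 664 + 106.12 = 947.96 kJ/kg
Q = ṁ·Δh = 12.84 kg/s × 947.96 kJ/kg = 12172 kJ/s
|Q| = 12172 kW = 730310 kJ/min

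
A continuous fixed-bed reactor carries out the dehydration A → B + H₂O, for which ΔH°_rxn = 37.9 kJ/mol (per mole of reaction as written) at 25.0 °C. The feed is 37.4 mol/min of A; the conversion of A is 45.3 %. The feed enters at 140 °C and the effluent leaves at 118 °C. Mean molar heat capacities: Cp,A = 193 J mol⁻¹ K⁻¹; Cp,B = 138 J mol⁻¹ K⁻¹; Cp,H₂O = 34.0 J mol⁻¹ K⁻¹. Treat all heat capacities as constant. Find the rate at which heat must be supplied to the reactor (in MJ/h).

Q_in = 27.0 MJ/h

Extent of reaction ξ = 0.453 × 37.4 = 16.942 mol/min
Reaction term: ξ·ΔH°_rxn = 16.942 × 37.9 = 642.11 kJ/min
Sensible, feed 140→25 °C: -830.09 kJ/min
Outlet flows (mol/min): A 20.458, B 16.942, H₂O 16.942
Sensible, products 25→118 °C: 638.2 kJ/min
Q = ΔH = 450.22 kJ/min = 7.5037 kW
Heat supplied = 27.013 MJ/h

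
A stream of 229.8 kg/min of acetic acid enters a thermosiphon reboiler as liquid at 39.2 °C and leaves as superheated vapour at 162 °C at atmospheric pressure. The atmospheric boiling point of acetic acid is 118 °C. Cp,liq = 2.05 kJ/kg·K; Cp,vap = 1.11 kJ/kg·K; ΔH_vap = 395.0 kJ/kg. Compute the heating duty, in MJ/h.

liquid 39.2→118 °C: 161.54 kJ/kg
vaporisation at 118 °C: 395 kJ/kg
vapour 118→162 °C: 48.84 kJ/kg
Δh = 161.54 + 395 + 48.84 = 605.38 kJ/kg
Q = ṁ·Δh = 229.8 kg/min × 605.38 kJ/kg = 139120 kJ/min
|Q| = 2318.6 kW = 8347 MJ/h

Q = 8350 MJ/h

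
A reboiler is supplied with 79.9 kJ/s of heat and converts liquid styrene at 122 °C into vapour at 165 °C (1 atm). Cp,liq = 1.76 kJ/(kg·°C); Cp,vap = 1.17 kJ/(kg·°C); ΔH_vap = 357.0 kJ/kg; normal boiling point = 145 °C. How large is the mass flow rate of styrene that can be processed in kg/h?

ṁ = 683 kg/h

Δh = 1.76×(145−122) + 357.0 + 1.17×(165−145) = 420.88 kJ/kg
Q = 79.9 kJ/s = 79.9 kJ/s = 287640 kJ/h
ṁ = Q/Δh = 287640 / 420.88 = 683.43 kg/h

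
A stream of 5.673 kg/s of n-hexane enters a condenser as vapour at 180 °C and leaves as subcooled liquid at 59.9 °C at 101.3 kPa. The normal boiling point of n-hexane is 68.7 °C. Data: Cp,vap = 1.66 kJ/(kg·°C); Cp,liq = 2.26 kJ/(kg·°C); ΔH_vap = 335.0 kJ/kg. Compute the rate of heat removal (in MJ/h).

vapour 180→68.7 °C: -184.76 kJ/kg
condensation at 68.7 °C: -335 kJ/kg
liquid 68.7→59.9 °C: -19.888 kJ/kg
Δh = -184.76 + -335 + -19.888 = -539.65 kJ/kg
Q = ṁ·Δh = 5.673 kg/s × -539.65 kJ/kg = -3061.4 kJ/s
|Q| = 3061.4 kW = 11021 MJ/h

Q_c = 11000 MJ/h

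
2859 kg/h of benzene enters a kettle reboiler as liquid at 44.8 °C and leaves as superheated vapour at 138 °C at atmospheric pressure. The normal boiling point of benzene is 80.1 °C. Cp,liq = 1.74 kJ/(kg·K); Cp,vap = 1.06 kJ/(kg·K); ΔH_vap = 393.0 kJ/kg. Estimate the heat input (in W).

Q = 410000 W

liquid 44.8→80.1 °C: 61.422 kJ/kg
vaporisation at 80.1 °C: 393 kJ/kg
vapour 80.1→138 °C: 61.374 kJ/kg
Δh = 61.422 + 393 + 61.374 = 515.8 kJ/kg
Q = ṁ·Δh = 2859 kg/h × 515.8 kJ/kg = 1.4747e+06 kJ/h
|Q| = 409.63 kW = 409630 W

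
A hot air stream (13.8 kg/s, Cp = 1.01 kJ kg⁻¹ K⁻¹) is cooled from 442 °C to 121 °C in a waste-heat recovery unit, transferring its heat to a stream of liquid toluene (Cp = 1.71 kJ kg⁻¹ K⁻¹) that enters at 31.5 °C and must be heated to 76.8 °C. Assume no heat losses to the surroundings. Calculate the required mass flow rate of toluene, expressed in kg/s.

ṁ_c = 57.8 kg/s

Heat released by hot stream: Q = 13.8 × 1.01 × (442 − 121) = 4474.1 kJ/s
Energy balance on cold side (adiabatic exchanger): Q = ṁ_c·Cp_c·(T_c,out − T_c,in)
ṁ_c = 4474.1 / [1.71 × (76.8 − 31.5)] = 57.758 kg/s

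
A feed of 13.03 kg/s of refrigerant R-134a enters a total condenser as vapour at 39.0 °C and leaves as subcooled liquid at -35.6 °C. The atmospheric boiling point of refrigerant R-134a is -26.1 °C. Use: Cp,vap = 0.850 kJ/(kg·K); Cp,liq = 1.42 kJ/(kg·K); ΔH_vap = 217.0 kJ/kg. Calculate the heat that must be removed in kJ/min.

vapour 39.0→-26.1 °C: -55.335 kJ/kg
condensation at -26.1 °C: -217 kJ/kg
liquid -26.1→-35.6 °C: -13.49 kJ/kg
Δh = -55.335 + -217 + -13.49 = -285.82 kJ/kg
Q = ṁ·Δh = 13.03 kg/s × -285.82 kJ/kg = -3724.3 kJ/s
|Q| = 3724.3 kW = 223460 kJ/min

Q_c = 223000 kJ/min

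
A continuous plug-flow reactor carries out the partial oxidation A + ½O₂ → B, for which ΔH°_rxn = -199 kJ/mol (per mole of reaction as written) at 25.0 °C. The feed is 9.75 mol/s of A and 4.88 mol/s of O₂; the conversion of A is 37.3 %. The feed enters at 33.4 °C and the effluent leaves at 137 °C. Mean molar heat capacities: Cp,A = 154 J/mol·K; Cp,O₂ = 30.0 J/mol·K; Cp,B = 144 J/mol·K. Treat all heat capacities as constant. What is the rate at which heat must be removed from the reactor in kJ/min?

Extent of reaction ξ = 0.373 × 9.75 = 3.6368 mol/s
Reaction term: ξ·ΔH°_rxn = 3.6368 × -199 = -723.71 kJ/s
Sensible, feed 33.4→25 °C: -13.842 kJ/s
Outlet flows (mol/s): A 6.1132, O₂ 3.0616, B 3.6368
Sensible, products 25→137 °C: 174.38 kJ/s
Q = ΔH = -563.17 kJ/s = -563.17 kW
Heat removed = 33790 kJ/min

Q_out = 33800 kJ/min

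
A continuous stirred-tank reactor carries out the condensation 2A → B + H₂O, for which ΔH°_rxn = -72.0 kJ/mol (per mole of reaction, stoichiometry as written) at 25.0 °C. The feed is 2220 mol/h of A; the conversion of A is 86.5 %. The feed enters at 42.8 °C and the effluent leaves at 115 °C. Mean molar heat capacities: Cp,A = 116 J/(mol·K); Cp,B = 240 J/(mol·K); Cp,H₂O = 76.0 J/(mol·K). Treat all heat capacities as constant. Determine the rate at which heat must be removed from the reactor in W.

Extent of reaction ξ = 0.865 × 2220 / 2 = 960.15 mol/h
Reaction term: ξ·ΔH°_rxn = 960.15 × -72.0 = -69131 kJ/h
Sensible, feed 42.8→25 °C: -4583.9 kJ/h
Outlet flows (mol/h): A 299.7, B 960.15, H₂O 960.15
Sensible, products 25→115 °C: 30436 kJ/h
Q = ΔH = -43279 kJ/h = -12.022 kW
Heat removed = 12022 W

Q_out = 12000 W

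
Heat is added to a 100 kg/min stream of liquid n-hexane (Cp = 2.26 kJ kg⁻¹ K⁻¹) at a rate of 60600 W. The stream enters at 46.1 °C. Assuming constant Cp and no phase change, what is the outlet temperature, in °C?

Q = 60600 W = 3636 kJ/min
ΔT = Q/(ṁ·Cp) = 3636/(100×2.26) = 16.088 K
T_out = 46.1 + 16.088 = 62.188 °C

T_out = 62.2 °C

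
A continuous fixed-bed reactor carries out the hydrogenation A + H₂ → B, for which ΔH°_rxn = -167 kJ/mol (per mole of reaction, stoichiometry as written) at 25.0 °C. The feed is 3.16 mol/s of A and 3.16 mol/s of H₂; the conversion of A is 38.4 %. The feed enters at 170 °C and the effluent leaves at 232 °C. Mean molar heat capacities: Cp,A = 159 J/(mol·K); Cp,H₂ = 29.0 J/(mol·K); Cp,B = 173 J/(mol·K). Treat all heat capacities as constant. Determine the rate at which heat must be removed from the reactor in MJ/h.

Q_out = 610 MJ/h

Extent of reaction ξ = 0.384 × 3.16 = 1.2134 mol/s
Reaction term: ξ·ΔH°_rxn = 1.2134 × -167 = -202.64 kJ/s
Sensible, feed 170→25 °C: -86.142 kJ/s
Outlet flows (mol/s): A 1.9466, H₂ 1.9466, B 1.2134
Sensible, products 25→232 °C: 119.21 kJ/s
Q = ΔH = -169.58 kJ/s = -169.58 kW
Heat removed = 610.49 MJ/h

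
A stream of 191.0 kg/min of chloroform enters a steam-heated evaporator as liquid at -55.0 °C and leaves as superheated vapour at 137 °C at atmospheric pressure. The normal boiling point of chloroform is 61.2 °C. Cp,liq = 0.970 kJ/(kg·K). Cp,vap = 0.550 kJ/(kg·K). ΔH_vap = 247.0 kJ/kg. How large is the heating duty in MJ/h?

Q = 4600 MJ/h

liquid -55.0→61.2 °C: 112.71 kJ/kg
vaporisation at 61.2 °C: 247 kJ/kg
vapour 61.2→137 °C: 41.69 kJ/kg
Δh = 112.71 + 247 + 41.69 = 401.4 kJ/kg
Q = ṁ·Δh = 191.0 kg/min × 401.4 kJ/kg = 76668 kJ/min
|Q| = 1277.8 kW = 4600.1 MJ/h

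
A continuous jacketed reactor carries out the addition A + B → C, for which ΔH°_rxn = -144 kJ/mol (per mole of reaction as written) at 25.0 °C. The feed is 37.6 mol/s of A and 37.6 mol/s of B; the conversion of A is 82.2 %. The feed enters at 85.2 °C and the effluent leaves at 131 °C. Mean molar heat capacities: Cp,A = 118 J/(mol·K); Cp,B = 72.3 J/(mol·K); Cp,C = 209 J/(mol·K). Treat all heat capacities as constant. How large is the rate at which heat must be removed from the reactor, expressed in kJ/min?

Q_out = 244000 kJ/min

Extent of reaction ξ = 0.822 × 37.6 = 30.907 mol/s
Reaction term: ξ·ΔH°_rxn = 30.907 × -144 = -4450.6 kJ/s
Sensible, feed 85.2→25 °C: -430.75 kJ/s
Outlet flows (mol/s): A 6.6928, B 6.6928, C 30.907
Sensible, products 25→131 °C: 819.72 kJ/s
Q = ΔH = -4061.7 kJ/s = -4061.7 kW
Heat removed = 243700 kJ/min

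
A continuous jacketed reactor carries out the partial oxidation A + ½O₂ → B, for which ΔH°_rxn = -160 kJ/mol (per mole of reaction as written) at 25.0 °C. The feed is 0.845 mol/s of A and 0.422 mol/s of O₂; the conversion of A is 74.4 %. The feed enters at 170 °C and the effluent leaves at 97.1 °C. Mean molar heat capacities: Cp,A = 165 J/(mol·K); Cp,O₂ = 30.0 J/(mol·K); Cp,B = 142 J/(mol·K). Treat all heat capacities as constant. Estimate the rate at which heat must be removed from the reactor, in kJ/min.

Q_out = 6800 kJ/min

Extent of reaction ξ = 0.744 × 0.845 = 0.62868 mol/s
Reaction term: ξ·ΔH°_rxn = 0.62868 × -160 = -100.59 kJ/s
Sensible, feed 170→25 °C: -22.052 kJ/s
Outlet flows (mol/s): A 0.21632, O₂ 0.10766, B 0.62868
Sensible, products 25→97.1 °C: 9.2429 kJ/s
Q = ΔH = -113.4 kJ/s = -113.4 kW
Heat removed = 6803.9 kJ/min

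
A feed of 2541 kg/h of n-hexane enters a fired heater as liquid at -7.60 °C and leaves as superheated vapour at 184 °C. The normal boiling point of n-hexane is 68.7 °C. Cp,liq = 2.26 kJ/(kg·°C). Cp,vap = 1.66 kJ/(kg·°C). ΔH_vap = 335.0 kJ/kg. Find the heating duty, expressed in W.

liquid -7.60→68.7 °C: 172.44 kJ/kg
vaporisation at 68.7 °C: 335 kJ/kg
vapour 68.7→184 °C: 191.4 kJ/kg
Δh = 172.44 + 335 + 191.4 = 698.84 kJ/kg
Q = ṁ·Δh = 2541 kg/h × 698.84 kJ/kg = 1.7757e+06 kJ/h
|Q| = 493.26 kW = 493260 W

Q = 493000 W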